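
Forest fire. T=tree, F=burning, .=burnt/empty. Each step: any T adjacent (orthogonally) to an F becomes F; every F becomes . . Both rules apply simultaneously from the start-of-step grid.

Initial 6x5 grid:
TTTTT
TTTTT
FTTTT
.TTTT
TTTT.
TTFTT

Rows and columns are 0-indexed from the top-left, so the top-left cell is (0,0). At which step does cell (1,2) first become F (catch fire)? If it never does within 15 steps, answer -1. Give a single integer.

Step 1: cell (1,2)='T' (+5 fires, +2 burnt)
Step 2: cell (1,2)='T' (+9 fires, +5 burnt)
Step 3: cell (1,2)='F' (+5 fires, +9 burnt)
  -> target ignites at step 3
Step 4: cell (1,2)='.' (+4 fires, +5 burnt)
Step 5: cell (1,2)='.' (+2 fires, +4 burnt)
Step 6: cell (1,2)='.' (+1 fires, +2 burnt)
Step 7: cell (1,2)='.' (+0 fires, +1 burnt)
  fire out at step 7

3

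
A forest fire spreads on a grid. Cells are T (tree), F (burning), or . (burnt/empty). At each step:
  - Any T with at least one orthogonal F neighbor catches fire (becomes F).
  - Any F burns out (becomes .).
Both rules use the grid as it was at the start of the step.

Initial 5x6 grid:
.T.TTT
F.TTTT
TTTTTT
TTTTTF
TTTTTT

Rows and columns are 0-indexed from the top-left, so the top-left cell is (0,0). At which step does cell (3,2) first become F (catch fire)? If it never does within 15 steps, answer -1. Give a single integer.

Step 1: cell (3,2)='T' (+4 fires, +2 burnt)
Step 2: cell (3,2)='T' (+6 fires, +4 burnt)
Step 3: cell (3,2)='F' (+8 fires, +6 burnt)
  -> target ignites at step 3
Step 4: cell (3,2)='.' (+5 fires, +8 burnt)
Step 5: cell (3,2)='.' (+1 fires, +5 burnt)
Step 6: cell (3,2)='.' (+0 fires, +1 burnt)
  fire out at step 6

3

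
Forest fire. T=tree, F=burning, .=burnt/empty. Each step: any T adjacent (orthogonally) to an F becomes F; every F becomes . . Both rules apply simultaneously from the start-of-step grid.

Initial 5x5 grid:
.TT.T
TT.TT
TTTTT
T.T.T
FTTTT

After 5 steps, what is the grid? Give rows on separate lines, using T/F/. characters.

Step 1: 2 trees catch fire, 1 burn out
  .TT.T
  TT.TT
  TTTTT
  F.T.T
  .FTTT
Step 2: 2 trees catch fire, 2 burn out
  .TT.T
  TT.TT
  FTTTT
  ..T.T
  ..FTT
Step 3: 4 trees catch fire, 2 burn out
  .TT.T
  FT.TT
  .FTTT
  ..F.T
  ...FT
Step 4: 3 trees catch fire, 4 burn out
  .TT.T
  .F.TT
  ..FTT
  ....T
  ....F
Step 5: 3 trees catch fire, 3 burn out
  .FT.T
  ...TT
  ...FT
  ....F
  .....

.FT.T
...TT
...FT
....F
.....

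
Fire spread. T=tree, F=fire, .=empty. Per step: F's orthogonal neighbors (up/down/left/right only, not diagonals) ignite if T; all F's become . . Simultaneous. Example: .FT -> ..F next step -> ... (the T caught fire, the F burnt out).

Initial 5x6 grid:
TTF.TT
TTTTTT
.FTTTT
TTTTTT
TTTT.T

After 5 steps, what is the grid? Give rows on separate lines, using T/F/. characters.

Step 1: 5 trees catch fire, 2 burn out
  TF..TT
  TFFTTT
  ..FTTT
  TFTTTT
  TTTT.T
Step 2: 7 trees catch fire, 5 burn out
  F...TT
  F..FTT
  ...FTT
  F.FTTT
  TFTT.T
Step 3: 5 trees catch fire, 7 burn out
  ....TT
  ....FT
  ....FT
  ...FTT
  F.FT.T
Step 4: 5 trees catch fire, 5 burn out
  ....FT
  .....F
  .....F
  ....FT
  ...F.T
Step 5: 2 trees catch fire, 5 burn out
  .....F
  ......
  ......
  .....F
  .....T

.....F
......
......
.....F
.....T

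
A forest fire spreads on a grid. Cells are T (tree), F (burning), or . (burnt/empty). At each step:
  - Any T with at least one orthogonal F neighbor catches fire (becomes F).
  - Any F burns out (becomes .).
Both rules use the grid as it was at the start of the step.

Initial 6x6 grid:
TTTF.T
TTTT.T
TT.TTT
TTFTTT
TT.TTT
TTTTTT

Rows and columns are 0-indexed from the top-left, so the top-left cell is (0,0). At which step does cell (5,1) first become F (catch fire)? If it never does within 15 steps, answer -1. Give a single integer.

Step 1: cell (5,1)='T' (+4 fires, +2 burnt)
Step 2: cell (5,1)='T' (+8 fires, +4 burnt)
Step 3: cell (5,1)='F' (+9 fires, +8 burnt)
  -> target ignites at step 3
Step 4: cell (5,1)='.' (+6 fires, +9 burnt)
Step 5: cell (5,1)='.' (+2 fires, +6 burnt)
Step 6: cell (5,1)='.' (+1 fires, +2 burnt)
Step 7: cell (5,1)='.' (+0 fires, +1 burnt)
  fire out at step 7

3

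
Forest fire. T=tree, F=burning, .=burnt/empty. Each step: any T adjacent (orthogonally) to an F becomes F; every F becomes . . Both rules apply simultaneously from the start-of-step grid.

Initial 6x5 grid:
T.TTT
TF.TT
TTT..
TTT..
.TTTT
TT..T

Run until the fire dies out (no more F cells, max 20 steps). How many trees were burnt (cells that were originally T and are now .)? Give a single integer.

Answer: 15

Derivation:
Step 1: +2 fires, +1 burnt (F count now 2)
Step 2: +4 fires, +2 burnt (F count now 4)
Step 3: +3 fires, +4 burnt (F count now 3)
Step 4: +2 fires, +3 burnt (F count now 2)
Step 5: +2 fires, +2 burnt (F count now 2)
Step 6: +1 fires, +2 burnt (F count now 1)
Step 7: +1 fires, +1 burnt (F count now 1)
Step 8: +0 fires, +1 burnt (F count now 0)
Fire out after step 8
Initially T: 20, now '.': 25
Total burnt (originally-T cells now '.'): 15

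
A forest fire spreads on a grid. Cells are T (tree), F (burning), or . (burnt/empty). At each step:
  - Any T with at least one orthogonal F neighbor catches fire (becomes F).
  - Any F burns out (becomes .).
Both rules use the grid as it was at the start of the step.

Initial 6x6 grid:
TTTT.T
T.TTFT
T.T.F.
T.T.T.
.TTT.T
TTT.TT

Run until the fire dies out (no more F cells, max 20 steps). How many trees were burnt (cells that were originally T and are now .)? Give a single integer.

Step 1: +3 fires, +2 burnt (F count now 3)
Step 2: +3 fires, +3 burnt (F count now 3)
Step 3: +2 fires, +3 burnt (F count now 2)
Step 4: +2 fires, +2 burnt (F count now 2)
Step 5: +2 fires, +2 burnt (F count now 2)
Step 6: +4 fires, +2 burnt (F count now 4)
Step 7: +2 fires, +4 burnt (F count now 2)
Step 8: +2 fires, +2 burnt (F count now 2)
Step 9: +0 fires, +2 burnt (F count now 0)
Fire out after step 9
Initially T: 23, now '.': 33
Total burnt (originally-T cells now '.'): 20

Answer: 20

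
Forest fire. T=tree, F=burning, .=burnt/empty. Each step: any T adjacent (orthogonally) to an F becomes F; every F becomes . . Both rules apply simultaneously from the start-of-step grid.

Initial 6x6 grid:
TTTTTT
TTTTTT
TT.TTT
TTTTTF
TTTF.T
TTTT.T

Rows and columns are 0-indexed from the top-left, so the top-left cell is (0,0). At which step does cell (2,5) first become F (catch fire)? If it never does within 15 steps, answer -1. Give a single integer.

Step 1: cell (2,5)='F' (+6 fires, +2 burnt)
  -> target ignites at step 1
Step 2: cell (2,5)='.' (+7 fires, +6 burnt)
Step 3: cell (2,5)='.' (+6 fires, +7 burnt)
Step 4: cell (2,5)='.' (+6 fires, +6 burnt)
Step 5: cell (2,5)='.' (+3 fires, +6 burnt)
Step 6: cell (2,5)='.' (+2 fires, +3 burnt)
Step 7: cell (2,5)='.' (+1 fires, +2 burnt)
Step 8: cell (2,5)='.' (+0 fires, +1 burnt)
  fire out at step 8

1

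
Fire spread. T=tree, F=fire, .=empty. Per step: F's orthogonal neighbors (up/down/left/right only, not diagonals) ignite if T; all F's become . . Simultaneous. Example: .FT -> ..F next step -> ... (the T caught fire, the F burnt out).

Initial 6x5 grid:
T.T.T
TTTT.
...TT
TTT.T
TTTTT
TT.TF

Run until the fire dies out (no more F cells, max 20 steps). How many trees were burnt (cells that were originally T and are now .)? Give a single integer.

Answer: 20

Derivation:
Step 1: +2 fires, +1 burnt (F count now 2)
Step 2: +2 fires, +2 burnt (F count now 2)
Step 3: +2 fires, +2 burnt (F count now 2)
Step 4: +3 fires, +2 burnt (F count now 3)
Step 5: +4 fires, +3 burnt (F count now 4)
Step 6: +3 fires, +4 burnt (F count now 3)
Step 7: +2 fires, +3 burnt (F count now 2)
Step 8: +1 fires, +2 burnt (F count now 1)
Step 9: +1 fires, +1 burnt (F count now 1)
Step 10: +0 fires, +1 burnt (F count now 0)
Fire out after step 10
Initially T: 21, now '.': 29
Total burnt (originally-T cells now '.'): 20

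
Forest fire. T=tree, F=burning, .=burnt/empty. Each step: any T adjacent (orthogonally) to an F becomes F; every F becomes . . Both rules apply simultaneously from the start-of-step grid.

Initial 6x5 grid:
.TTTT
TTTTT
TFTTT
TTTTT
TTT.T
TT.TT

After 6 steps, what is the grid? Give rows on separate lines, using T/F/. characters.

Step 1: 4 trees catch fire, 1 burn out
  .TTTT
  TFTTT
  F.FTT
  TFTTT
  TTT.T
  TT.TT
Step 2: 7 trees catch fire, 4 burn out
  .FTTT
  F.FTT
  ...FT
  F.FTT
  TFT.T
  TT.TT
Step 3: 7 trees catch fire, 7 burn out
  ..FTT
  ...FT
  ....F
  ...FT
  F.F.T
  TF.TT
Step 4: 4 trees catch fire, 7 burn out
  ...FT
  ....F
  .....
  ....F
  ....T
  F..TT
Step 5: 2 trees catch fire, 4 burn out
  ....F
  .....
  .....
  .....
  ....F
  ...TT
Step 6: 1 trees catch fire, 2 burn out
  .....
  .....
  .....
  .....
  .....
  ...TF

.....
.....
.....
.....
.....
...TF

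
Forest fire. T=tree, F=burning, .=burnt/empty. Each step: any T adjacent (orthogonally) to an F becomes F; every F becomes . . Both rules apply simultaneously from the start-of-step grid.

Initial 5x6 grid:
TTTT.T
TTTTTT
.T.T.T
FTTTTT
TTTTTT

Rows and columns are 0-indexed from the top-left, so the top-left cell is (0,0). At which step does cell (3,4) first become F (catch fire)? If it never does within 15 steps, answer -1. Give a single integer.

Step 1: cell (3,4)='T' (+2 fires, +1 burnt)
Step 2: cell (3,4)='T' (+3 fires, +2 burnt)
Step 3: cell (3,4)='T' (+3 fires, +3 burnt)
Step 4: cell (3,4)='F' (+6 fires, +3 burnt)
  -> target ignites at step 4
Step 5: cell (3,4)='.' (+5 fires, +6 burnt)
Step 6: cell (3,4)='.' (+4 fires, +5 burnt)
Step 7: cell (3,4)='.' (+1 fires, +4 burnt)
Step 8: cell (3,4)='.' (+1 fires, +1 burnt)
Step 9: cell (3,4)='.' (+0 fires, +1 burnt)
  fire out at step 9

4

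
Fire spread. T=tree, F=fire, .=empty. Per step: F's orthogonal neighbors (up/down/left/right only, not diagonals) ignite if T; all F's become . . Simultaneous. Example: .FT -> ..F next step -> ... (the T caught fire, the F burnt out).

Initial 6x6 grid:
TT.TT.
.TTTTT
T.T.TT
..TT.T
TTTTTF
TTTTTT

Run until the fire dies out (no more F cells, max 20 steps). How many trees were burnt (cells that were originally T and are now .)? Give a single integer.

Step 1: +3 fires, +1 burnt (F count now 3)
Step 2: +3 fires, +3 burnt (F count now 3)
Step 3: +5 fires, +3 burnt (F count now 5)
Step 4: +4 fires, +5 burnt (F count now 4)
Step 5: +5 fires, +4 burnt (F count now 5)
Step 6: +3 fires, +5 burnt (F count now 3)
Step 7: +1 fires, +3 burnt (F count now 1)
Step 8: +1 fires, +1 burnt (F count now 1)
Step 9: +1 fires, +1 burnt (F count now 1)
Step 10: +0 fires, +1 burnt (F count now 0)
Fire out after step 10
Initially T: 27, now '.': 35
Total burnt (originally-T cells now '.'): 26

Answer: 26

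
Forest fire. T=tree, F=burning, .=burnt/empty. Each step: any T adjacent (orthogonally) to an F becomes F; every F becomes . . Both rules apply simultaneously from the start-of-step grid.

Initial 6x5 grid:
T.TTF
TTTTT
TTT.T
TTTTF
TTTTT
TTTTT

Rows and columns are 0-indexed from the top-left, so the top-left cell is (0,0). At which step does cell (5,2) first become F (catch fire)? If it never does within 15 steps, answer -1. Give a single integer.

Step 1: cell (5,2)='T' (+5 fires, +2 burnt)
Step 2: cell (5,2)='T' (+5 fires, +5 burnt)
Step 3: cell (5,2)='T' (+5 fires, +5 burnt)
Step 4: cell (5,2)='F' (+5 fires, +5 burnt)
  -> target ignites at step 4
Step 5: cell (5,2)='.' (+4 fires, +5 burnt)
Step 6: cell (5,2)='.' (+2 fires, +4 burnt)
Step 7: cell (5,2)='.' (+0 fires, +2 burnt)
  fire out at step 7

4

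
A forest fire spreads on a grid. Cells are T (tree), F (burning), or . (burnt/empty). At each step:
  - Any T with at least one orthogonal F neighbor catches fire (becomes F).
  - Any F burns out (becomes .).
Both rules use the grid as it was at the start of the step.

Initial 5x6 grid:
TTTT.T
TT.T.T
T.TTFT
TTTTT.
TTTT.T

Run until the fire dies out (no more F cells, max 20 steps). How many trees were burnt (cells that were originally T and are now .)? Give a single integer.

Step 1: +3 fires, +1 burnt (F count now 3)
Step 2: +4 fires, +3 burnt (F count now 4)
Step 3: +4 fires, +4 burnt (F count now 4)
Step 4: +3 fires, +4 burnt (F count now 3)
Step 5: +3 fires, +3 burnt (F count now 3)
Step 6: +4 fires, +3 burnt (F count now 4)
Step 7: +1 fires, +4 burnt (F count now 1)
Step 8: +0 fires, +1 burnt (F count now 0)
Fire out after step 8
Initially T: 23, now '.': 29
Total burnt (originally-T cells now '.'): 22

Answer: 22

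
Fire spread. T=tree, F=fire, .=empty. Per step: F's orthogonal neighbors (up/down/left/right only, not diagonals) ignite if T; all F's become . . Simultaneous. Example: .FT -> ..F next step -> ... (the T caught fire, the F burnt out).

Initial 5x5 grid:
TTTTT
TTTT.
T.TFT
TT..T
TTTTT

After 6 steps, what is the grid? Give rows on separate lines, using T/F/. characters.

Step 1: 3 trees catch fire, 1 burn out
  TTTTT
  TTTF.
  T.F.F
  TT..T
  TTTTT
Step 2: 3 trees catch fire, 3 burn out
  TTTFT
  TTF..
  T....
  TT..F
  TTTTT
Step 3: 4 trees catch fire, 3 burn out
  TTF.F
  TF...
  T....
  TT...
  TTTTF
Step 4: 3 trees catch fire, 4 burn out
  TF...
  F....
  T....
  TT...
  TTTF.
Step 5: 3 trees catch fire, 3 burn out
  F....
  .....
  F....
  TT...
  TTF..
Step 6: 2 trees catch fire, 3 burn out
  .....
  .....
  .....
  FT...
  TF...

.....
.....
.....
FT...
TF...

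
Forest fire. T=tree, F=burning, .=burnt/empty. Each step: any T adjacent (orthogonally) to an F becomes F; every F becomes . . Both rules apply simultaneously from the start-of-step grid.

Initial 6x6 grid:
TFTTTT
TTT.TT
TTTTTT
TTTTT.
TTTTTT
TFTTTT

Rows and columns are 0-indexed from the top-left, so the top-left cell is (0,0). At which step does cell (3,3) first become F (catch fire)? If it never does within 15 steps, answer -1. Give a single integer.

Step 1: cell (3,3)='T' (+6 fires, +2 burnt)
Step 2: cell (3,3)='T' (+8 fires, +6 burnt)
Step 3: cell (3,3)='T' (+7 fires, +8 burnt)
Step 4: cell (3,3)='F' (+6 fires, +7 burnt)
  -> target ignites at step 4
Step 5: cell (3,3)='.' (+4 fires, +6 burnt)
Step 6: cell (3,3)='.' (+1 fires, +4 burnt)
Step 7: cell (3,3)='.' (+0 fires, +1 burnt)
  fire out at step 7

4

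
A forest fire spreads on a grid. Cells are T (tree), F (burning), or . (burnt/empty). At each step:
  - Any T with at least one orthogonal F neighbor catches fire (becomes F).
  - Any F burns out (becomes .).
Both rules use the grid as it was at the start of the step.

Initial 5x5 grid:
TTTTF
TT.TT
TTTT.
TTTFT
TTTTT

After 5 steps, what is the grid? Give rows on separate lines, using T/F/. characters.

Step 1: 6 trees catch fire, 2 burn out
  TTTF.
  TT.TF
  TTTF.
  TTF.F
  TTTFT
Step 2: 6 trees catch fire, 6 burn out
  TTF..
  TT.F.
  TTF..
  TF...
  TTF.F
Step 3: 4 trees catch fire, 6 burn out
  TF...
  TT...
  TF...
  F....
  TF...
Step 4: 4 trees catch fire, 4 burn out
  F....
  TF...
  F....
  .....
  F....
Step 5: 1 trees catch fire, 4 burn out
  .....
  F....
  .....
  .....
  .....

.....
F....
.....
.....
.....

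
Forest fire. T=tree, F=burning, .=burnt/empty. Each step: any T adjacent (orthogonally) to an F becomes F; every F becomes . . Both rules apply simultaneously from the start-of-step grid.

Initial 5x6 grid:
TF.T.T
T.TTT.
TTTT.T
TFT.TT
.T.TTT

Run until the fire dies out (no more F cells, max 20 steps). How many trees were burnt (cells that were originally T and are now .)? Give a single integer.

Answer: 13

Derivation:
Step 1: +5 fires, +2 burnt (F count now 5)
Step 2: +3 fires, +5 burnt (F count now 3)
Step 3: +2 fires, +3 burnt (F count now 2)
Step 4: +1 fires, +2 burnt (F count now 1)
Step 5: +2 fires, +1 burnt (F count now 2)
Step 6: +0 fires, +2 burnt (F count now 0)
Fire out after step 6
Initially T: 20, now '.': 23
Total burnt (originally-T cells now '.'): 13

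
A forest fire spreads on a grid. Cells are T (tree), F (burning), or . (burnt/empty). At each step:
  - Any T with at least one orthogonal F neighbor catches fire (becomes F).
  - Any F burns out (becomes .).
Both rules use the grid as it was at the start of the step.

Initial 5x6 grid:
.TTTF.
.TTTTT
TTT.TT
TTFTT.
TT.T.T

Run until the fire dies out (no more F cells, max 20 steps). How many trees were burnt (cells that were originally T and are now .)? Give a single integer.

Answer: 20

Derivation:
Step 1: +5 fires, +2 burnt (F count now 5)
Step 2: +10 fires, +5 burnt (F count now 10)
Step 3: +5 fires, +10 burnt (F count now 5)
Step 4: +0 fires, +5 burnt (F count now 0)
Fire out after step 4
Initially T: 21, now '.': 29
Total burnt (originally-T cells now '.'): 20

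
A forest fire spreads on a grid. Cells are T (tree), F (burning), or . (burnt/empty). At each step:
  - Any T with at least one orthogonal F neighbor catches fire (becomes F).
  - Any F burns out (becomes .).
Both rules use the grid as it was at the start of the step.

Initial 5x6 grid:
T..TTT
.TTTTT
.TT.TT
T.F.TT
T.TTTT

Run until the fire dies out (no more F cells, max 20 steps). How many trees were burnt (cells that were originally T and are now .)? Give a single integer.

Answer: 18

Derivation:
Step 1: +2 fires, +1 burnt (F count now 2)
Step 2: +3 fires, +2 burnt (F count now 3)
Step 3: +3 fires, +3 burnt (F count now 3)
Step 4: +4 fires, +3 burnt (F count now 4)
Step 5: +4 fires, +4 burnt (F count now 4)
Step 6: +2 fires, +4 burnt (F count now 2)
Step 7: +0 fires, +2 burnt (F count now 0)
Fire out after step 7
Initially T: 21, now '.': 27
Total burnt (originally-T cells now '.'): 18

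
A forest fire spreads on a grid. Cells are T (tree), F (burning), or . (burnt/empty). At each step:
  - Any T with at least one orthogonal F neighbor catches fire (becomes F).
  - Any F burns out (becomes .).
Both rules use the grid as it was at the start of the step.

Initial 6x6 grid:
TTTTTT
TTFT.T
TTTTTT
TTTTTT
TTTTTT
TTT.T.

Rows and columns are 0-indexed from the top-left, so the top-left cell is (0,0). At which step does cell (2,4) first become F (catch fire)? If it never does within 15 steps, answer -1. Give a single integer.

Step 1: cell (2,4)='T' (+4 fires, +1 burnt)
Step 2: cell (2,4)='T' (+6 fires, +4 burnt)
Step 3: cell (2,4)='F' (+7 fires, +6 burnt)
  -> target ignites at step 3
Step 4: cell (2,4)='.' (+7 fires, +7 burnt)
Step 5: cell (2,4)='.' (+5 fires, +7 burnt)
Step 6: cell (2,4)='.' (+3 fires, +5 burnt)
Step 7: cell (2,4)='.' (+0 fires, +3 burnt)
  fire out at step 7

3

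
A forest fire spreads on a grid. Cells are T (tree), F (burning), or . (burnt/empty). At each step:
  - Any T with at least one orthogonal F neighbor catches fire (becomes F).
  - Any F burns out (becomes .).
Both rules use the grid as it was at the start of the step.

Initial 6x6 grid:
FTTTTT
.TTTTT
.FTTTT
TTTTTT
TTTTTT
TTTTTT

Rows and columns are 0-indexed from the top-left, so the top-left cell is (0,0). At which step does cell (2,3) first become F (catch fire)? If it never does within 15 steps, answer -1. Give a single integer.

Step 1: cell (2,3)='T' (+4 fires, +2 burnt)
Step 2: cell (2,3)='F' (+6 fires, +4 burnt)
  -> target ignites at step 2
Step 3: cell (2,3)='.' (+7 fires, +6 burnt)
Step 4: cell (2,3)='.' (+7 fires, +7 burnt)
Step 5: cell (2,3)='.' (+5 fires, +7 burnt)
Step 6: cell (2,3)='.' (+2 fires, +5 burnt)
Step 7: cell (2,3)='.' (+1 fires, +2 burnt)
Step 8: cell (2,3)='.' (+0 fires, +1 burnt)
  fire out at step 8

2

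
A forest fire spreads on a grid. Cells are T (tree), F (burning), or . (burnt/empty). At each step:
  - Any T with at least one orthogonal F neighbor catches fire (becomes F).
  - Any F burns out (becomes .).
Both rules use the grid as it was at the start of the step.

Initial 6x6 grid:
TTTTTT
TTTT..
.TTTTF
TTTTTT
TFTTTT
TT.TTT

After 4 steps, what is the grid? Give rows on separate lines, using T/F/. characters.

Step 1: 6 trees catch fire, 2 burn out
  TTTTTT
  TTTT..
  .TTTF.
  TFTTTF
  F.FTTT
  TF.TTT
Step 2: 8 trees catch fire, 6 burn out
  TTTTTT
  TTTT..
  .FTF..
  F.FTF.
  ...FTF
  F..TTT
Step 3: 7 trees catch fire, 8 burn out
  TTTTTT
  TFTF..
  ..F...
  ...F..
  ....F.
  ...FTF
Step 4: 5 trees catch fire, 7 burn out
  TFTFTT
  F.F...
  ......
  ......
  ......
  ....F.

TFTFTT
F.F...
......
......
......
....F.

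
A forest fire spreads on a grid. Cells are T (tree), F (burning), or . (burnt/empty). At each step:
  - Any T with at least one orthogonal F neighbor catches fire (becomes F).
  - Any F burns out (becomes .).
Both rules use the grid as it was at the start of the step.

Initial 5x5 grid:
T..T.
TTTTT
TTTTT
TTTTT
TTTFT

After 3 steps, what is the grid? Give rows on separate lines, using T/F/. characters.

Step 1: 3 trees catch fire, 1 burn out
  T..T.
  TTTTT
  TTTTT
  TTTFT
  TTF.F
Step 2: 4 trees catch fire, 3 burn out
  T..T.
  TTTTT
  TTTFT
  TTF.F
  TF...
Step 3: 5 trees catch fire, 4 burn out
  T..T.
  TTTFT
  TTF.F
  TF...
  F....

T..T.
TTTFT
TTF.F
TF...
F....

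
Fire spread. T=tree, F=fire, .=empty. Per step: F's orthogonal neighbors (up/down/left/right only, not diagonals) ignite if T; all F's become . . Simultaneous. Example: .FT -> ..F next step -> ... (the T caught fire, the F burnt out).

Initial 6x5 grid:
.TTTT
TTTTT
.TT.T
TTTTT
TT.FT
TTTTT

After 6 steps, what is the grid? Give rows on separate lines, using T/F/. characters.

Step 1: 3 trees catch fire, 1 burn out
  .TTTT
  TTTTT
  .TT.T
  TTTFT
  TT..F
  TTTFT
Step 2: 4 trees catch fire, 3 burn out
  .TTTT
  TTTTT
  .TT.T
  TTF.F
  TT...
  TTF.F
Step 3: 4 trees catch fire, 4 burn out
  .TTTT
  TTTTT
  .TF.F
  TF...
  TT...
  TF...
Step 4: 6 trees catch fire, 4 burn out
  .TTTT
  TTFTF
  .F...
  F....
  TF...
  F....
Step 5: 5 trees catch fire, 6 burn out
  .TFTF
  TF.F.
  .....
  .....
  F....
  .....
Step 6: 3 trees catch fire, 5 burn out
  .F.F.
  F....
  .....
  .....
  .....
  .....

.F.F.
F....
.....
.....
.....
.....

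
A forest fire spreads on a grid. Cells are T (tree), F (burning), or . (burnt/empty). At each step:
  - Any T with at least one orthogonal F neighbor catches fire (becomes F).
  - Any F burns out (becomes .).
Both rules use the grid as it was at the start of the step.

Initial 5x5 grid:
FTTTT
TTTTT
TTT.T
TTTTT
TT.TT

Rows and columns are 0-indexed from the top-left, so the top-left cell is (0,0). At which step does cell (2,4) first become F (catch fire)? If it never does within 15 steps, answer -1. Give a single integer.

Step 1: cell (2,4)='T' (+2 fires, +1 burnt)
Step 2: cell (2,4)='T' (+3 fires, +2 burnt)
Step 3: cell (2,4)='T' (+4 fires, +3 burnt)
Step 4: cell (2,4)='T' (+5 fires, +4 burnt)
Step 5: cell (2,4)='T' (+3 fires, +5 burnt)
Step 6: cell (2,4)='F' (+2 fires, +3 burnt)
  -> target ignites at step 6
Step 7: cell (2,4)='.' (+2 fires, +2 burnt)
Step 8: cell (2,4)='.' (+1 fires, +2 burnt)
Step 9: cell (2,4)='.' (+0 fires, +1 burnt)
  fire out at step 9

6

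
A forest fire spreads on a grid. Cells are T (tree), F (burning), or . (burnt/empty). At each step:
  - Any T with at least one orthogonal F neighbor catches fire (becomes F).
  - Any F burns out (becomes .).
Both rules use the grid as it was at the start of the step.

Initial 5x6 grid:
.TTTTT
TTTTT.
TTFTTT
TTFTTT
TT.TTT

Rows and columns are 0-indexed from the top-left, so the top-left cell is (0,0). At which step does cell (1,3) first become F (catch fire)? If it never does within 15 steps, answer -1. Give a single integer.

Step 1: cell (1,3)='T' (+5 fires, +2 burnt)
Step 2: cell (1,3)='F' (+9 fires, +5 burnt)
  -> target ignites at step 2
Step 3: cell (1,3)='.' (+8 fires, +9 burnt)
Step 4: cell (1,3)='.' (+2 fires, +8 burnt)
Step 5: cell (1,3)='.' (+1 fires, +2 burnt)
Step 6: cell (1,3)='.' (+0 fires, +1 burnt)
  fire out at step 6

2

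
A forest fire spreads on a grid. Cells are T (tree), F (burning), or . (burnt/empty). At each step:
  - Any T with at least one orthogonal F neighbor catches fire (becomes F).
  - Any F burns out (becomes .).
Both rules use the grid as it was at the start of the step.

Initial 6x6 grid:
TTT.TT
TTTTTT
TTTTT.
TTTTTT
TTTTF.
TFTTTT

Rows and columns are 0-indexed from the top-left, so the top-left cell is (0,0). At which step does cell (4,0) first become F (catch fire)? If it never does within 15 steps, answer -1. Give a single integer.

Step 1: cell (4,0)='T' (+6 fires, +2 burnt)
Step 2: cell (4,0)='F' (+8 fires, +6 burnt)
  -> target ignites at step 2
Step 3: cell (4,0)='.' (+5 fires, +8 burnt)
Step 4: cell (4,0)='.' (+6 fires, +5 burnt)
Step 5: cell (4,0)='.' (+4 fires, +6 burnt)
Step 6: cell (4,0)='.' (+2 fires, +4 burnt)
Step 7: cell (4,0)='.' (+0 fires, +2 burnt)
  fire out at step 7

2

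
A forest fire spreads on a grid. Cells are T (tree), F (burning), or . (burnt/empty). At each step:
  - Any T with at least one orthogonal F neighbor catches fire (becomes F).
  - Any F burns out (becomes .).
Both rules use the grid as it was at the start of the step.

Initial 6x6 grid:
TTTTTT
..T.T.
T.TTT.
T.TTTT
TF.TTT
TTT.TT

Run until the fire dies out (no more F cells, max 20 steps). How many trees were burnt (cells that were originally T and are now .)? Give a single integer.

Answer: 6

Derivation:
Step 1: +2 fires, +1 burnt (F count now 2)
Step 2: +3 fires, +2 burnt (F count now 3)
Step 3: +1 fires, +3 burnt (F count now 1)
Step 4: +0 fires, +1 burnt (F count now 0)
Fire out after step 4
Initially T: 26, now '.': 16
Total burnt (originally-T cells now '.'): 6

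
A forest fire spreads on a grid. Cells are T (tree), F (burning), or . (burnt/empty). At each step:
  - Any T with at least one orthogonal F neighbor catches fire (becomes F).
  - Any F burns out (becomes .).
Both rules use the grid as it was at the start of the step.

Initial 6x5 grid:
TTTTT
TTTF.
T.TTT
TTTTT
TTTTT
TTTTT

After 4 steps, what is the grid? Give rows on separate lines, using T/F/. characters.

Step 1: 3 trees catch fire, 1 burn out
  TTTFT
  TTF..
  T.TFT
  TTTTT
  TTTTT
  TTTTT
Step 2: 6 trees catch fire, 3 burn out
  TTF.F
  TF...
  T.F.F
  TTTFT
  TTTTT
  TTTTT
Step 3: 5 trees catch fire, 6 burn out
  TF...
  F....
  T....
  TTF.F
  TTTFT
  TTTTT
Step 4: 6 trees catch fire, 5 burn out
  F....
  .....
  F....
  TF...
  TTF.F
  TTTFT

F....
.....
F....
TF...
TTF.F
TTTFT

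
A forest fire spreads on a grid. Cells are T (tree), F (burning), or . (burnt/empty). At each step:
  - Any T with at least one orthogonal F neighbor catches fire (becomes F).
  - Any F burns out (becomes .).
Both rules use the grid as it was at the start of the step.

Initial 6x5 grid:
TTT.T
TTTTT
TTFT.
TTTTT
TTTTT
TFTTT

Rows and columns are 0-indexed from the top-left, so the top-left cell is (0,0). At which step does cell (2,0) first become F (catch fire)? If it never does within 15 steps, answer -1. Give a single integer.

Step 1: cell (2,0)='T' (+7 fires, +2 burnt)
Step 2: cell (2,0)='F' (+9 fires, +7 burnt)
  -> target ignites at step 2
Step 3: cell (2,0)='.' (+7 fires, +9 burnt)
Step 4: cell (2,0)='.' (+3 fires, +7 burnt)
Step 5: cell (2,0)='.' (+0 fires, +3 burnt)
  fire out at step 5

2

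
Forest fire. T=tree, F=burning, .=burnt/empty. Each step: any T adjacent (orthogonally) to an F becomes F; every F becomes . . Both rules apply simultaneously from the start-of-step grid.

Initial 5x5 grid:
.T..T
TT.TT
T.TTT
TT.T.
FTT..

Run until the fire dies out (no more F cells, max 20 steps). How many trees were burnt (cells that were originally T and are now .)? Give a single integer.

Answer: 8

Derivation:
Step 1: +2 fires, +1 burnt (F count now 2)
Step 2: +3 fires, +2 burnt (F count now 3)
Step 3: +1 fires, +3 burnt (F count now 1)
Step 4: +1 fires, +1 burnt (F count now 1)
Step 5: +1 fires, +1 burnt (F count now 1)
Step 6: +0 fires, +1 burnt (F count now 0)
Fire out after step 6
Initially T: 15, now '.': 18
Total burnt (originally-T cells now '.'): 8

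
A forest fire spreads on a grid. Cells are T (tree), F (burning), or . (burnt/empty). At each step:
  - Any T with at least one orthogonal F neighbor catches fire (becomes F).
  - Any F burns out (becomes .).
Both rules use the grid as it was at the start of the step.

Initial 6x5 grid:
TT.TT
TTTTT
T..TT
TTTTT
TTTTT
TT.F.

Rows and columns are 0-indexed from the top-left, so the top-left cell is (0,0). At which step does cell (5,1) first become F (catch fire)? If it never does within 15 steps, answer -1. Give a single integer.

Step 1: cell (5,1)='T' (+1 fires, +1 burnt)
Step 2: cell (5,1)='T' (+3 fires, +1 burnt)
Step 3: cell (5,1)='T' (+4 fires, +3 burnt)
Step 4: cell (5,1)='F' (+5 fires, +4 burnt)
  -> target ignites at step 4
Step 5: cell (5,1)='.' (+5 fires, +5 burnt)
Step 6: cell (5,1)='.' (+3 fires, +5 burnt)
Step 7: cell (5,1)='.' (+2 fires, +3 burnt)
Step 8: cell (5,1)='.' (+1 fires, +2 burnt)
Step 9: cell (5,1)='.' (+0 fires, +1 burnt)
  fire out at step 9

4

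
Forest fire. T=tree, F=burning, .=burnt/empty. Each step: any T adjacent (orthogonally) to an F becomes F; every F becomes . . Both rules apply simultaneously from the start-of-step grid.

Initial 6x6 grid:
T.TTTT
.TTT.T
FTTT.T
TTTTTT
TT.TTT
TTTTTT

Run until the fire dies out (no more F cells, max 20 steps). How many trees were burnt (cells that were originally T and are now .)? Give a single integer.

Step 1: +2 fires, +1 burnt (F count now 2)
Step 2: +4 fires, +2 burnt (F count now 4)
Step 3: +5 fires, +4 burnt (F count now 5)
Step 4: +4 fires, +5 burnt (F count now 4)
Step 5: +4 fires, +4 burnt (F count now 4)
Step 6: +4 fires, +4 burnt (F count now 4)
Step 7: +4 fires, +4 burnt (F count now 4)
Step 8: +2 fires, +4 burnt (F count now 2)
Step 9: +0 fires, +2 burnt (F count now 0)
Fire out after step 9
Initially T: 30, now '.': 35
Total burnt (originally-T cells now '.'): 29

Answer: 29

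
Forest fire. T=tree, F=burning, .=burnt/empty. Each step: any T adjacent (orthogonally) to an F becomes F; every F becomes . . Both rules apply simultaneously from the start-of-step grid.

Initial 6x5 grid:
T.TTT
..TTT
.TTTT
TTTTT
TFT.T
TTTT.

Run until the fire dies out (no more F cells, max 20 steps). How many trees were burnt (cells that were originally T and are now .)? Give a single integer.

Step 1: +4 fires, +1 burnt (F count now 4)
Step 2: +5 fires, +4 burnt (F count now 5)
Step 3: +3 fires, +5 burnt (F count now 3)
Step 4: +3 fires, +3 burnt (F count now 3)
Step 5: +4 fires, +3 burnt (F count now 4)
Step 6: +2 fires, +4 burnt (F count now 2)
Step 7: +1 fires, +2 burnt (F count now 1)
Step 8: +0 fires, +1 burnt (F count now 0)
Fire out after step 8
Initially T: 23, now '.': 29
Total burnt (originally-T cells now '.'): 22

Answer: 22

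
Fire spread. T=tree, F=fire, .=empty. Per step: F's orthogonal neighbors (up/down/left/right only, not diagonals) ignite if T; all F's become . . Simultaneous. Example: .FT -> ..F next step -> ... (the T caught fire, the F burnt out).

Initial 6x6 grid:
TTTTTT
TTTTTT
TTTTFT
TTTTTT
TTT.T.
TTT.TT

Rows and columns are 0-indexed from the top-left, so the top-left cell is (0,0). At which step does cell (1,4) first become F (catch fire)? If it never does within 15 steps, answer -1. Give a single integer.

Step 1: cell (1,4)='F' (+4 fires, +1 burnt)
  -> target ignites at step 1
Step 2: cell (1,4)='.' (+7 fires, +4 burnt)
Step 3: cell (1,4)='.' (+6 fires, +7 burnt)
Step 4: cell (1,4)='.' (+6 fires, +6 burnt)
Step 5: cell (1,4)='.' (+5 fires, +6 burnt)
Step 6: cell (1,4)='.' (+3 fires, +5 burnt)
Step 7: cell (1,4)='.' (+1 fires, +3 burnt)
Step 8: cell (1,4)='.' (+0 fires, +1 burnt)
  fire out at step 8

1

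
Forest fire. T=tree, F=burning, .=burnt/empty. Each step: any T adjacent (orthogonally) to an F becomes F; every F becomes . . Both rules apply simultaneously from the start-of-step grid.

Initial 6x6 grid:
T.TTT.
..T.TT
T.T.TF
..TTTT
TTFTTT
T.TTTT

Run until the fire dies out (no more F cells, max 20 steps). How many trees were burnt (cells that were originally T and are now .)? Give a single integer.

Step 1: +7 fires, +2 burnt (F count now 7)
Step 2: +8 fires, +7 burnt (F count now 8)
Step 3: +5 fires, +8 burnt (F count now 5)
Step 4: +2 fires, +5 burnt (F count now 2)
Step 5: +0 fires, +2 burnt (F count now 0)
Fire out after step 5
Initially T: 24, now '.': 34
Total burnt (originally-T cells now '.'): 22

Answer: 22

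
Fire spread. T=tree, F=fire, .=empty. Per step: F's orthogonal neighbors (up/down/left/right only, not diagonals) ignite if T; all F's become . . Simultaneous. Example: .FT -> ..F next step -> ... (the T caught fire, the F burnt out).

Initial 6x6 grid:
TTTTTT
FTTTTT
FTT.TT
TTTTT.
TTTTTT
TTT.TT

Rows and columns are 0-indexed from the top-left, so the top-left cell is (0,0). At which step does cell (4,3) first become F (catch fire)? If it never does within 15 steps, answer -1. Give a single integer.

Step 1: cell (4,3)='T' (+4 fires, +2 burnt)
Step 2: cell (4,3)='T' (+5 fires, +4 burnt)
Step 3: cell (4,3)='T' (+5 fires, +5 burnt)
Step 4: cell (4,3)='T' (+5 fires, +5 burnt)
Step 5: cell (4,3)='F' (+6 fires, +5 burnt)
  -> target ignites at step 5
Step 6: cell (4,3)='.' (+3 fires, +6 burnt)
Step 7: cell (4,3)='.' (+2 fires, +3 burnt)
Step 8: cell (4,3)='.' (+1 fires, +2 burnt)
Step 9: cell (4,3)='.' (+0 fires, +1 burnt)
  fire out at step 9

5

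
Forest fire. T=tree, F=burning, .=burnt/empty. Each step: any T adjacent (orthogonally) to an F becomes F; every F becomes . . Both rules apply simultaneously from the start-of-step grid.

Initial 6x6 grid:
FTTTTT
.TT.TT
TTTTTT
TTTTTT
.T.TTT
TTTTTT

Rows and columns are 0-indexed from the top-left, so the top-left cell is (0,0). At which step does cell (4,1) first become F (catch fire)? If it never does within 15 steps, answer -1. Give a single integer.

Step 1: cell (4,1)='T' (+1 fires, +1 burnt)
Step 2: cell (4,1)='T' (+2 fires, +1 burnt)
Step 3: cell (4,1)='T' (+3 fires, +2 burnt)
Step 4: cell (4,1)='T' (+4 fires, +3 burnt)
Step 5: cell (4,1)='F' (+6 fires, +4 burnt)
  -> target ignites at step 5
Step 6: cell (4,1)='.' (+4 fires, +6 burnt)
Step 7: cell (4,1)='.' (+5 fires, +4 burnt)
Step 8: cell (4,1)='.' (+3 fires, +5 burnt)
Step 9: cell (4,1)='.' (+2 fires, +3 burnt)
Step 10: cell (4,1)='.' (+1 fires, +2 burnt)
Step 11: cell (4,1)='.' (+0 fires, +1 burnt)
  fire out at step 11

5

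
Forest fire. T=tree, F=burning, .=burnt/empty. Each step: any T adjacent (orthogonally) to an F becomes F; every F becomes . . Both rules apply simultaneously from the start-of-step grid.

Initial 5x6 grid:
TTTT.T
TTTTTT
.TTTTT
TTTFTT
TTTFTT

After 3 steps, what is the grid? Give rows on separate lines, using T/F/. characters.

Step 1: 5 trees catch fire, 2 burn out
  TTTT.T
  TTTTTT
  .TTFTT
  TTF.FT
  TTF.FT
Step 2: 7 trees catch fire, 5 burn out
  TTTT.T
  TTTFTT
  .TF.FT
  TF...F
  TF...F
Step 3: 7 trees catch fire, 7 burn out
  TTTF.T
  TTF.FT
  .F...F
  F.....
  F.....

TTTF.T
TTF.FT
.F...F
F.....
F.....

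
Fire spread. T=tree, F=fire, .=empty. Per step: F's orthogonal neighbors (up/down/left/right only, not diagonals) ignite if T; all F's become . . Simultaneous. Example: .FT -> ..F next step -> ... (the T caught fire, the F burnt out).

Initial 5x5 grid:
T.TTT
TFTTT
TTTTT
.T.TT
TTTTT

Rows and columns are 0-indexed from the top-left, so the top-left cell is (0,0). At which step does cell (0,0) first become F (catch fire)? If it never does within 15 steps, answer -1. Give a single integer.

Step 1: cell (0,0)='T' (+3 fires, +1 burnt)
Step 2: cell (0,0)='F' (+6 fires, +3 burnt)
  -> target ignites at step 2
Step 3: cell (0,0)='.' (+4 fires, +6 burnt)
Step 4: cell (0,0)='.' (+5 fires, +4 burnt)
Step 5: cell (0,0)='.' (+2 fires, +5 burnt)
Step 6: cell (0,0)='.' (+1 fires, +2 burnt)
Step 7: cell (0,0)='.' (+0 fires, +1 burnt)
  fire out at step 7

2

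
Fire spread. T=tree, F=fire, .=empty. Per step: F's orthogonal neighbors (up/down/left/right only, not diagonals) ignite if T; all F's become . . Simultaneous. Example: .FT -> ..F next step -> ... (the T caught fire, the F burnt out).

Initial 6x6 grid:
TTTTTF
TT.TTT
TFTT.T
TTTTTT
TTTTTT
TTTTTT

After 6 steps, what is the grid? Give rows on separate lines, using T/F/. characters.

Step 1: 6 trees catch fire, 2 burn out
  TTTTF.
  TF.TTF
  F.FT.T
  TFTTTT
  TTTTTT
  TTTTTT
Step 2: 9 trees catch fire, 6 burn out
  TFTF..
  F..TF.
  ...F.F
  F.FTTT
  TFTTTT
  TTTTTT
Step 3: 8 trees catch fire, 9 burn out
  F.F...
  ...F..
  ......
  ...FTF
  F.FTTT
  TFTTTT
Step 4: 5 trees catch fire, 8 burn out
  ......
  ......
  ......
  ....F.
  ...FTF
  F.FTTT
Step 5: 3 trees catch fire, 5 burn out
  ......
  ......
  ......
  ......
  ....F.
  ...FTF
Step 6: 1 trees catch fire, 3 burn out
  ......
  ......
  ......
  ......
  ......
  ....F.

......
......
......
......
......
....F.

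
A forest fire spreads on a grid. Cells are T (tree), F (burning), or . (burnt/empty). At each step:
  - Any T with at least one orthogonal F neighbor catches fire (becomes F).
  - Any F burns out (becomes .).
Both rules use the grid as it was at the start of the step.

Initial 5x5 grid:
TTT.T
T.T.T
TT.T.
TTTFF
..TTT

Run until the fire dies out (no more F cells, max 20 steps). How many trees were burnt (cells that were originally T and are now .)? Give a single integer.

Answer: 14

Derivation:
Step 1: +4 fires, +2 burnt (F count now 4)
Step 2: +2 fires, +4 burnt (F count now 2)
Step 3: +2 fires, +2 burnt (F count now 2)
Step 4: +1 fires, +2 burnt (F count now 1)
Step 5: +1 fires, +1 burnt (F count now 1)
Step 6: +1 fires, +1 burnt (F count now 1)
Step 7: +1 fires, +1 burnt (F count now 1)
Step 8: +1 fires, +1 burnt (F count now 1)
Step 9: +1 fires, +1 burnt (F count now 1)
Step 10: +0 fires, +1 burnt (F count now 0)
Fire out after step 10
Initially T: 16, now '.': 23
Total burnt (originally-T cells now '.'): 14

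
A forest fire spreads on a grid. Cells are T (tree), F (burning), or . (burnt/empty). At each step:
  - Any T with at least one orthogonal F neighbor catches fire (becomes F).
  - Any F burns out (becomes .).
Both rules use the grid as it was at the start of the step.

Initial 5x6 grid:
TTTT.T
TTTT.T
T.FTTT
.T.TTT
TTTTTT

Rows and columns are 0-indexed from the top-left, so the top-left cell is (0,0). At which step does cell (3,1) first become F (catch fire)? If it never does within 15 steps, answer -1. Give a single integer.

Step 1: cell (3,1)='T' (+2 fires, +1 burnt)
Step 2: cell (3,1)='T' (+5 fires, +2 burnt)
Step 3: cell (3,1)='T' (+6 fires, +5 burnt)
Step 4: cell (3,1)='T' (+6 fires, +6 burnt)
Step 5: cell (3,1)='T' (+3 fires, +6 burnt)
Step 6: cell (3,1)='F' (+2 fires, +3 burnt)
  -> target ignites at step 6
Step 7: cell (3,1)='.' (+0 fires, +2 burnt)
  fire out at step 7

6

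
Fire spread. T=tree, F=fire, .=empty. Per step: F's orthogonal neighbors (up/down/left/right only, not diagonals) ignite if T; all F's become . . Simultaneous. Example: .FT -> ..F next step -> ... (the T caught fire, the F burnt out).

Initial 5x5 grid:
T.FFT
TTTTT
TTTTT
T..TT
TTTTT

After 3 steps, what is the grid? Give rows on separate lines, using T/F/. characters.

Step 1: 3 trees catch fire, 2 burn out
  T...F
  TTFFT
  TTTTT
  T..TT
  TTTTT
Step 2: 4 trees catch fire, 3 burn out
  T....
  TF..F
  TTFFT
  T..TT
  TTTTT
Step 3: 4 trees catch fire, 4 burn out
  T....
  F....
  TF..F
  T..FT
  TTTTT

T....
F....
TF..F
T..FT
TTTTT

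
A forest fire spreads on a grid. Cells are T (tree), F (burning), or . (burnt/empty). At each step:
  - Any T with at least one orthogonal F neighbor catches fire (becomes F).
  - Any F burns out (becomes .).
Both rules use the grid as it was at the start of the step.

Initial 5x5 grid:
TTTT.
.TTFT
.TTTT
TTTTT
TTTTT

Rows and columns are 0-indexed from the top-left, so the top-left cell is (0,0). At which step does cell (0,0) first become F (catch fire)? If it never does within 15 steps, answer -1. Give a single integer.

Step 1: cell (0,0)='T' (+4 fires, +1 burnt)
Step 2: cell (0,0)='T' (+5 fires, +4 burnt)
Step 3: cell (0,0)='T' (+5 fires, +5 burnt)
Step 4: cell (0,0)='F' (+4 fires, +5 burnt)
  -> target ignites at step 4
Step 5: cell (0,0)='.' (+2 fires, +4 burnt)
Step 6: cell (0,0)='.' (+1 fires, +2 burnt)
Step 7: cell (0,0)='.' (+0 fires, +1 burnt)
  fire out at step 7

4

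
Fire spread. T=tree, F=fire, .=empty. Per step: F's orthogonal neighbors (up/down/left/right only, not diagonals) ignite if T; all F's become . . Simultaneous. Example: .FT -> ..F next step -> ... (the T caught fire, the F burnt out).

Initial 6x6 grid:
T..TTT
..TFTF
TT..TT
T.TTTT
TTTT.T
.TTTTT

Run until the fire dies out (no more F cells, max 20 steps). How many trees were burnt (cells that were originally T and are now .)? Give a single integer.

Answer: 24

Derivation:
Step 1: +5 fires, +2 burnt (F count now 5)
Step 2: +3 fires, +5 burnt (F count now 3)
Step 3: +2 fires, +3 burnt (F count now 2)
Step 4: +2 fires, +2 burnt (F count now 2)
Step 5: +3 fires, +2 burnt (F count now 3)
Step 6: +2 fires, +3 burnt (F count now 2)
Step 7: +2 fires, +2 burnt (F count now 2)
Step 8: +2 fires, +2 burnt (F count now 2)
Step 9: +1 fires, +2 burnt (F count now 1)
Step 10: +1 fires, +1 burnt (F count now 1)
Step 11: +1 fires, +1 burnt (F count now 1)
Step 12: +0 fires, +1 burnt (F count now 0)
Fire out after step 12
Initially T: 25, now '.': 35
Total burnt (originally-T cells now '.'): 24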